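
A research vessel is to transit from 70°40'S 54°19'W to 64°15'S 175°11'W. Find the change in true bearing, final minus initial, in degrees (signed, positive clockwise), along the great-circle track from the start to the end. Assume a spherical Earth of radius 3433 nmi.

+117.0°

At departure: θ₁ = atan2(sin Δλ cos φ₂, cos φ₁ sin φ₂ − sin φ₁ cos φ₂ cos Δλ) = 216.25°
At arrival: θ₂ = atan2(sin Δλ cos φ₁, −cos φ₂ sin φ₁ + sin φ₂ cos φ₁ cos Δλ) = 333.21°
Δθ = θ₂ − θ₁ = +117.0°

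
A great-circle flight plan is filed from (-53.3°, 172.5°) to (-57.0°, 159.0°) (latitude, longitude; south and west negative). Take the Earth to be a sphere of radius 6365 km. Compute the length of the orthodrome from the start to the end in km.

948 km

Haversine: a = sin²(Δφ/2)+cos φ₁ cos φ₂ sin²(Δλ/2) = 0.00554;  σ = 2·atan2(√a,√(1−a))
σ = 8.536° → d = Rσ = 6365·0.14898 = 948 km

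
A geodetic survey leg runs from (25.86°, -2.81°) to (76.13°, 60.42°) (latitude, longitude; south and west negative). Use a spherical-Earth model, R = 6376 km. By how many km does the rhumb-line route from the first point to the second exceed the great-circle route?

220 km

Great circle: cos σ = sin φ₁ sin φ₂ + cos φ₁ cos φ₂ cos Δλ,  σ = 1.0232 rad → d_gc = 6524.1 km
Rhumb line: Δψ = +1.6392, q = Δφ/Δψ = 0.5352, d_rh = R√(Δφ²+q²Δλ²) = 6743.7 km
Excess = 6743.7 − 6524.1 = 219.6 ≈ 220 km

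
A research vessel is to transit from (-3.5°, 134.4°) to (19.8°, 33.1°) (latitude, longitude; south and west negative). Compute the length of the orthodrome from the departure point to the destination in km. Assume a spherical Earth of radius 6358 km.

11298 km

Haversine: a = sin²(Δφ/2)+cos φ₁ cos φ₂ sin²(Δλ/2) = 0.60235;  σ = 2·atan2(√a,√(1−a))
σ = 101.812° → d = Rσ = 6358·1.77695 = 11298 km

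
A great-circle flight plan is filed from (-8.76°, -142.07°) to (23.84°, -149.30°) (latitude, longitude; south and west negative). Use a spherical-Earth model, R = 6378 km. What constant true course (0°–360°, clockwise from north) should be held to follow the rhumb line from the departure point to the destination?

347.8°

Δψ = ln[tan(π/4+φ₂/2)/tan(π/4+φ₁/2)] = +0.5821
Δλ = -0.1262 rad (taken the short way round)
course = atan2(Δλ, Δψ) = 347.77°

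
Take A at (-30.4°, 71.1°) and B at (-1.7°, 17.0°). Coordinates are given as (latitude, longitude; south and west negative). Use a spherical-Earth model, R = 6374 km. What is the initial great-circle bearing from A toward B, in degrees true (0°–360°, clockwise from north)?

288.5°

θ = atan2( sin Δλ·cos φ₂ ,  cos φ₁ sin φ₂ − sin φ₁ cos φ₂ cos Δλ )
  = atan2(-0.8097, +0.2710) = 288.51°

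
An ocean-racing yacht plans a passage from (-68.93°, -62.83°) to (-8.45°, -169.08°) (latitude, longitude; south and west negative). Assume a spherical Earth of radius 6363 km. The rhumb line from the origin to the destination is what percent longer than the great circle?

Great circle: σ = 1.5332 rad → d_gc = Rσ = 9755.6 km
Rhumb: Δφ = +1.0556, Δλ = -1.8544, Δψ = +1.5341, q = Δφ/Δψ = 0.6881 → d_rh = R√(Δφ²+q²Δλ²) = 10537.0 km
Excess = (10537.0 − 9755.6) / 9755.6 = 781.4 / 9755.6 = 8.01% ≈ 8.0%

8.0%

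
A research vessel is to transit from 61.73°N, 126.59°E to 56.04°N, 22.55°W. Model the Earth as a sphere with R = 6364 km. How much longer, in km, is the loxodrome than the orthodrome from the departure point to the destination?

1921 km

Great circle: cos σ = sin φ₁ sin φ₂ + cos φ₁ cos φ₂ cos Δλ,  σ = 1.0433 rad → d_gc = 6639.5 km
Rhumb line: Δψ = -0.1927, q = Δφ/Δψ = 0.5154, d_rh = R√(Δφ²+q²Δλ²) = 8560.8 km
Excess = 8560.8 − 6639.5 = 1921.3 ≈ 1921 km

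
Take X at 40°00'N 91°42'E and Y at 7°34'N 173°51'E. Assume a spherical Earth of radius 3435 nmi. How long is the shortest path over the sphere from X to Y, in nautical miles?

4745 nmi

cos σ = sin φ₁ sin φ₂ + cos φ₁ cos φ₂ cos Δλ
      = sin(40.00°)sin(7.57°) + cos(40.00°)cos(7.57°)cos(82.15°) = 0.1884
σ = 79.143° → d = Rσ = 3435·1.38131 = 4745 nmi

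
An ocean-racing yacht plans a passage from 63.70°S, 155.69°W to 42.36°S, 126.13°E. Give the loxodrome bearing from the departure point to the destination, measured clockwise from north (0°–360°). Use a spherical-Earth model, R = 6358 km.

295.0°

Meridional parts: M(φ₁)=-1.4540, M(φ₂)=-0.8176 → ΔM = +0.6364;  Δλ = -1.3645 rad
tan C = Δλ / ΔM = -2.1442 → C = 295.00°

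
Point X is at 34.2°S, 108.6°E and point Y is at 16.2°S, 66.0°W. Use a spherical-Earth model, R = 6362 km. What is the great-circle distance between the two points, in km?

14361 km

cos σ = sin φ₁ sin φ₂ + cos φ₁ cos φ₂ cos Δλ
      = sin(-34.20°)sin(-16.20°) + cos(-34.20°)cos(-16.20°)cos(-174.60°) = -0.6339
σ = 129.338° → d = Rσ = 6362·2.25738 = 14361 km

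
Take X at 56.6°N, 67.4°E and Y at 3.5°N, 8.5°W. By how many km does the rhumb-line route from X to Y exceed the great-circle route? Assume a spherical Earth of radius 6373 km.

Great circle: cos σ = sin φ₁ sin φ₂ + cos φ₁ cos φ₂ cos Δλ,  σ = 1.3849 rad → d_gc = 8826.0 km
Rhumb line: Δψ = -1.1428, q = Δφ/Δψ = 0.8110, d_rh = R√(Δφ²+q²Δλ²) = 9042.0 km
Excess = 9042.0 − 8826.0 = 216.0 ≈ 216 km

216 km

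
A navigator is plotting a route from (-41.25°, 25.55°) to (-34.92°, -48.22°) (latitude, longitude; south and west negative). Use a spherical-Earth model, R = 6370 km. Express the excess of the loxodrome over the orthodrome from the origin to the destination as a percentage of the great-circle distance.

Great circle: σ = 0.9888 rad → d_gc = Rσ = 6298.4 km
Rhumb: Δφ = +0.1105, Δλ = -1.2875, Δψ = +0.1405, q = Δφ/Δψ = 0.7862 → d_rh = R√(Δφ²+q²Δλ²) = 6486.4 km
Excess = (6486.4 − 6298.4) / 6298.4 = 188.0 / 6298.4 = 2.98% ≈ 3.0%

3.0%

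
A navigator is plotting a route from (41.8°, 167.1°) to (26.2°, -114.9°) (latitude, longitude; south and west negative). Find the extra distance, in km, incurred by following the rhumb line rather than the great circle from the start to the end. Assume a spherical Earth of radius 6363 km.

Great circle: cos σ = sin φ₁ sin φ₂ + cos φ₁ cos φ₂ cos Δλ,  σ = 1.1226 rad → d_gc = 7143.1 km
Rhumb line: Δψ = -0.3304, q = Δφ/Δψ = 0.8241, d_rh = R√(Δφ²+q²Δλ²) = 7346.0 km
Excess = 7346.0 − 7143.1 = 202.9 ≈ 203 km

203 km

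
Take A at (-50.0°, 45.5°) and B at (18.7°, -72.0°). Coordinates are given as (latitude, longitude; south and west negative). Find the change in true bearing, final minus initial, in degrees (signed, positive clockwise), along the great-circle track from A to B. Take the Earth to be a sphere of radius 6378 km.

At departure: θ₁ = atan2(sin Δλ cos φ₂, cos φ₁ sin φ₂ − sin φ₁ cos φ₂ cos Δλ) = 261.27°
At arrival: θ₂ = atan2(sin Δλ cos φ₁, −cos φ₂ sin φ₁ + sin φ₂ cos φ₁ cos Δλ) = 317.87°
Δθ = θ₂ − θ₁ = +56.6°

+56.6°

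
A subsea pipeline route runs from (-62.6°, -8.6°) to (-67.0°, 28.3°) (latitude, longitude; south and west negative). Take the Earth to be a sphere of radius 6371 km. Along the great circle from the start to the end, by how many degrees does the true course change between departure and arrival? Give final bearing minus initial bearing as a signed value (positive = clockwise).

-33.6°

At departure: θ₁ = atan2(sin Δλ cos φ₂, cos φ₁ sin φ₂ − sin φ₁ cos φ₂ cos Δλ) = 121.93°
At arrival: θ₂ = atan2(sin Δλ cos φ₁, −cos φ₂ sin φ₁ + sin φ₂ cos φ₁ cos Δλ) = 88.31°
Δθ = θ₂ − θ₁ = -33.6°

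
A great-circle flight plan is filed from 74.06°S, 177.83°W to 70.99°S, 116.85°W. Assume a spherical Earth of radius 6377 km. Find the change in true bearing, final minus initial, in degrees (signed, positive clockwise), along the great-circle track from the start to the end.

-58.7°

Initial bearing θ₁ = atan2(sin Δλ cos φ₂, cos φ₁ sin φ₂ − sin φ₁ cos φ₂ cos Δλ) = 110.71°
Final bearing θ₂ = (initial bearing from the destination back to the start) + 180° = 52.06°
Δθ = θ₂ − θ₁ = -58.7°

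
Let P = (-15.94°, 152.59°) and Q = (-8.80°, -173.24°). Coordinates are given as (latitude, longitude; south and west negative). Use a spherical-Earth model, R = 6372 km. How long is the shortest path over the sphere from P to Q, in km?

Haversine: a = sin²(Δφ/2)+cos φ₁ cos φ₂ sin²(Δλ/2) = 0.08589;  σ = 2·atan2(√a,√(1−a))
σ = 34.085° → d = Rσ = 6372·0.59489 = 3791 km

3791 km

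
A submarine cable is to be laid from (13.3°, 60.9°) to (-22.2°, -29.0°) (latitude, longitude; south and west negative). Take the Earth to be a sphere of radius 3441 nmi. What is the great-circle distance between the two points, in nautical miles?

5699 nmi

Haversine: a = sin²(Δφ/2)+cos φ₁ cos φ₂ sin²(Δλ/2) = 0.54267;  σ = 2·atan2(√a,√(1−a))
σ = 94.896° → d = Rσ = 3441·1.65625 = 5699 nmi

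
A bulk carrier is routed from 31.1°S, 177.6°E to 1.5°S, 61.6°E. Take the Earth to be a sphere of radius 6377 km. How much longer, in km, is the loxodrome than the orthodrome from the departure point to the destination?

Great circle: cos σ = sin φ₁ sin φ₂ + cos φ₁ cos φ₂ cos Δλ,  σ = 1.9409 rad → d_gc = 12377.1 km
Rhumb line: Δψ = +0.5454, q = Δφ/Δψ = 0.9472, d_rh = R√(Δφ²+q²Δλ²) = 12665.0 km
Excess = 12665.0 − 12377.1 = 287.9 ≈ 288 km

288 km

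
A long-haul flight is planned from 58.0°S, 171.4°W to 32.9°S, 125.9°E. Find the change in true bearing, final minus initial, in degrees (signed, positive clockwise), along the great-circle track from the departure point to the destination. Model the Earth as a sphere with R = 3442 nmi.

+48.0°

Initial bearing θ₁ = atan2(sin Δλ cos φ₂, cos φ₁ sin φ₂ − sin φ₁ cos φ₂ cos Δλ) = 272.97°
Final bearing θ₂ = (initial bearing from the destination back to the start) + 180° = 320.93°
Δθ = θ₂ − θ₁ = +48.0°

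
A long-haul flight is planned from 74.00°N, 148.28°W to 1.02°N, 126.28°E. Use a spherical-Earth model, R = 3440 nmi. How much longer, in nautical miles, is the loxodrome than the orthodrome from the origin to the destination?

253 nmi

Great circle: cos σ = sin φ₁ sin φ₂ + cos φ₁ cos φ₂ cos Δλ,  σ = 1.5318 rad → d_gc = 5269.27 nmi
Rhumb line: Δψ = -1.9445, q = Δφ/Δψ = 0.6551, d_rh = R√(Δφ²+q²Δλ²) = 5521.85 nmi
Excess = 5521.85 − 5269.27 = 252.58 ≈ 253 nmi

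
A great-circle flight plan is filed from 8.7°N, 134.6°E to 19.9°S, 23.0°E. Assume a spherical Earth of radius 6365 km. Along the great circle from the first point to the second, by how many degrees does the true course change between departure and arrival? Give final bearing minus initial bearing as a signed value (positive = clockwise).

+16.9°

At departure: θ₁ = atan2(sin Δλ cos φ₂, cos φ₁ sin φ₂ − sin φ₁ cos φ₂ cos Δλ) = 252.00°
At arrival: θ₂ = atan2(sin Δλ cos φ₁, −cos φ₂ sin φ₁ + sin φ₂ cos φ₁ cos Δλ) = 268.86°
Δθ = θ₂ − θ₁ = +16.9°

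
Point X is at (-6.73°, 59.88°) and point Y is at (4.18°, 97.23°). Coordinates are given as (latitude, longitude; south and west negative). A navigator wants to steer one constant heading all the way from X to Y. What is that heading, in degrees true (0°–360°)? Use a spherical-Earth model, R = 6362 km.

73.7°

Meridional parts: M(φ₁)=-0.1177, M(φ₂)=+0.0730 → ΔM = +0.1908;  Δλ = +0.6519 rad
tan C = Δλ / ΔM = +3.4174 → C = 73.69°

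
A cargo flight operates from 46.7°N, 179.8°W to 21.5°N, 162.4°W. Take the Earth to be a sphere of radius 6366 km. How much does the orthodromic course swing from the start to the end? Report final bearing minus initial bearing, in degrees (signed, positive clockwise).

Initial bearing θ₁ = atan2(sin Δλ cos φ₂, cos φ₁ sin φ₂ − sin φ₁ cos φ₂ cos Δλ) = 144.83°
Final bearing θ₂ = (initial bearing from the destination back to the start) + 180° = 154.87°
Δθ = θ₂ − θ₁ = +10.0°

+10.0°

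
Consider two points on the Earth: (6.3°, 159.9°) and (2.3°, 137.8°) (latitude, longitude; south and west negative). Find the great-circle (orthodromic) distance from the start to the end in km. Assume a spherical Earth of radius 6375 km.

Haversine: a = sin²(Δφ/2)+cos φ₁ cos φ₂ sin²(Δλ/2) = 0.03770;  σ = 2·atan2(√a,√(1−a))
σ = 22.393° → d = Rσ = 6375·0.39082 = 2492 km

2492 km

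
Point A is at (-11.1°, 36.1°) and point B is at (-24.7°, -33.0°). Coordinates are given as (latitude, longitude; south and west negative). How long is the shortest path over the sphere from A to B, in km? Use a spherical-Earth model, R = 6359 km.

7382 km

Haversine: a = sin²(Δφ/2)+cos φ₁ cos φ₂ sin²(Δλ/2) = 0.30076;  σ = 2·atan2(√a,√(1−a))
σ = 66.517° → d = Rσ = 6359·1.16093 = 7382 km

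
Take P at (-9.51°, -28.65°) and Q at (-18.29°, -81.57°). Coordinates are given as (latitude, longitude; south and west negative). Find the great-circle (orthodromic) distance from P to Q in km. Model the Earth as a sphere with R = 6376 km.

Haversine: a = sin²(Δφ/2)+cos φ₁ cos φ₂ sin²(Δλ/2) = 0.19177;  σ = 2·atan2(√a,√(1−a))
σ = 51.942° → d = Rσ = 6376·0.90657 = 5780 km

5780 km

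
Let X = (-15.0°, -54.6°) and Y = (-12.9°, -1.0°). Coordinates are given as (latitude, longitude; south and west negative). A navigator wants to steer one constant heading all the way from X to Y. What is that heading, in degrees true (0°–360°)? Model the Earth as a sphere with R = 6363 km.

Meridional parts: M(φ₁)=-0.2648, M(φ₂)=-0.2271 → ΔM = +0.0378;  Δλ = +0.9355 rad
tan C = Δλ / ΔM = +24.7695 → C = 87.69°

87.7°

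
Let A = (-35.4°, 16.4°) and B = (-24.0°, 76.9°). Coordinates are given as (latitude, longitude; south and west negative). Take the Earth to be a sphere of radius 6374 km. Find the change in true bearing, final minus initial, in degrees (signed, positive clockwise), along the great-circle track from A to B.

At departure: θ₁ = atan2(sin Δλ cos φ₂, cos φ₁ sin φ₂ − sin φ₁ cos φ₂ cos Δλ) = 95.10°
At arrival: θ₂ = atan2(sin Δλ cos φ₁, −cos φ₂ sin φ₁ + sin φ₂ cos φ₁ cos Δλ) = 62.71°
Δθ = θ₂ − θ₁ = -32.4°

-32.4°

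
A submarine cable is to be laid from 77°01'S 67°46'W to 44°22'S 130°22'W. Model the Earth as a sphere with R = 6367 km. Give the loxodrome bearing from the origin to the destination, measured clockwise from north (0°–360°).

320.1°

Meridional parts: M(φ₁)=-2.1734, M(φ₂)=-0.8658 → ΔM = +1.3076;  Δλ = -1.0926 rad
tan C = Δλ / ΔM = -0.8356 → C = 320.12°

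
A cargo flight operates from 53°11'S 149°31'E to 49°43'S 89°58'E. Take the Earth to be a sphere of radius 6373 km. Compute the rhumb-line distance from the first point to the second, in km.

4143 km

Δψ = ln[tan(π/4+φ₂/2)/tan(π/4+φ₁/2)] = +0.0971;  Δφ = +0.0605 rad,  Δλ = -1.0393 rad
q = Δφ/Δψ = 0.6228
d = R·√(Δφ² + q²Δλ²) = 6373·0.65013 = 4143 km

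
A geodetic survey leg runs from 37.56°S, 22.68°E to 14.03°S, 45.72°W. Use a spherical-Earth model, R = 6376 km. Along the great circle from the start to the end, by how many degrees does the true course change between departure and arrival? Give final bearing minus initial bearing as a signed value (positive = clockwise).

Initial bearing θ₁ = atan2(sin Δλ cos φ₂, cos φ₁ sin φ₂ − sin φ₁ cos φ₂ cos Δλ) = 271.62°
Final bearing θ₂ = (initial bearing from the destination back to the start) + 180° = 305.24°
Δθ = θ₂ − θ₁ = +33.6°

+33.6°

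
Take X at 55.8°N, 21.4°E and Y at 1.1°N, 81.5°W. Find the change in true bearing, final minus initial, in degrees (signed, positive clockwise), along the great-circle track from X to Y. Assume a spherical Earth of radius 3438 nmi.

-67.9°

At departure: θ₁ = atan2(sin Δλ cos φ₂, cos φ₁ sin φ₂ − sin φ₁ cos φ₂ cos Δλ) = 281.34°
At arrival: θ₂ = atan2(sin Δλ cos φ₁, −cos φ₂ sin φ₁ + sin φ₂ cos φ₁ cos Δλ) = 213.45°
Δθ = θ₂ − θ₁ = -67.9°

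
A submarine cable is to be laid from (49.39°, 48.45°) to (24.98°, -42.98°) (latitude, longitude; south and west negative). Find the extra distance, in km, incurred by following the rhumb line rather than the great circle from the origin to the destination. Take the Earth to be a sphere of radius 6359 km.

Great circle: cos σ = sin φ₁ sin φ₂ + cos φ₁ cos φ₂ cos Δλ,  σ = 1.2599 rad → d_gc = 8012.0 km
Rhumb line: Δψ = -0.5437, q = Δφ/Δψ = 0.7835, d_rh = R√(Δφ²+q²Δλ²) = 8399.7 km
Excess = 8399.7 − 8012.0 = 387.7 ≈ 388 km

388 km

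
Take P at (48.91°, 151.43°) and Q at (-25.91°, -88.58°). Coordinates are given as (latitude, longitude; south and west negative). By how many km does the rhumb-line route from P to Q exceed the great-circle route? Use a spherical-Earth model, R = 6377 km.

309 km

Great circle: cos σ = sin φ₁ sin φ₂ + cos φ₁ cos φ₂ cos Δλ,  σ = 2.2457 rad → d_gc = 14320.9 km
Rhumb line: Δψ = -1.4499, q = Δφ/Δψ = 0.9007, d_rh = R√(Δφ²+q²Δλ²) = 14629.6 km
Excess = 14629.6 − 14320.9 = 308.7 ≈ 309 km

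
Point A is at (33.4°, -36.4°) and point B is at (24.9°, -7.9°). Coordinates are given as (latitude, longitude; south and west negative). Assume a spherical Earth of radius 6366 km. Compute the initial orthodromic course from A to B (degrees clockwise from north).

101.4°

θ = atan2( sin Δλ·cos φ₂ ,  cos φ₁ sin φ₂ − sin φ₁ cos φ₂ cos Δλ )
  = atan2(+0.4328, -0.0873) = 101.40°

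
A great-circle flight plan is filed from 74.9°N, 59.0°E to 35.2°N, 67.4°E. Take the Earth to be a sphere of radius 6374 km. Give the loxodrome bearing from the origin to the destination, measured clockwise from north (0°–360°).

173.9°

Δψ = ln[tan(π/4+φ₂/2)/tan(π/4+φ₁/2)] = -1.3638
Δλ = +0.1466 rad (taken the short way round)
course = atan2(Δλ, Δψ) = 173.86°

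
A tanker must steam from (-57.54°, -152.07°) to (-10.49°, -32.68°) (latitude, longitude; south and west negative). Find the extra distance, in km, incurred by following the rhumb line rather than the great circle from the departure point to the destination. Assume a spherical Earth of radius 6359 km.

944 km

Great circle: cos σ = sin φ₁ sin φ₂ + cos φ₁ cos φ₂ cos Δλ,  σ = 1.6764 rad → d_gc = 10660.0 km
Rhumb line: Δψ = +1.0500, q = Δφ/Δψ = 0.7821, d_rh = R√(Δφ²+q²Δλ²) = 11604.3 km
Excess = 11604.3 − 10660.0 = 944.3 ≈ 944 km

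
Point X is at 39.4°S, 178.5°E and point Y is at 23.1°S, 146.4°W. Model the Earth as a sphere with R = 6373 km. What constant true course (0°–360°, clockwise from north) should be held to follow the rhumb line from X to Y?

Δψ = ln[tan(π/4+φ₂/2)/tan(π/4+φ₁/2)] = +0.3347
Δλ = +0.6126 rad (taken the short way round)
course = atan2(Δλ, Δψ) = 61.35°

61.3°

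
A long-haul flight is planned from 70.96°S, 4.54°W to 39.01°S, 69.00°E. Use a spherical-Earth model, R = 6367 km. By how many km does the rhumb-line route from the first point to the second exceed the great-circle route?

Great circle: cos σ = sin φ₁ sin φ₂ + cos φ₁ cos φ₂ cos Δλ,  σ = 0.8408 rad → d_gc = 5353.6 km
Rhumb line: Δψ = +1.0451, q = Δφ/Δψ = 0.5336, d_rh = R√(Δφ²+q²Δλ²) = 5623.2 km
Excess = 5623.2 − 5353.6 = 269.6 ≈ 270 km

270 km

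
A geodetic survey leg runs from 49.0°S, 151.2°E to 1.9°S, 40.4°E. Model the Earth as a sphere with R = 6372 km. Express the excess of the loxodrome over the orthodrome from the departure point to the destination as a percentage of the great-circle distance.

Great circle: σ = 1.7801 rad → d_gc = Rσ = 11343.1 km
Rhumb: Δφ = +0.8221, Δλ = -1.9338, Δψ = +0.9506, q = Δφ/Δψ = 0.8647 → d_rh = R√(Δφ²+q²Δλ²) = 11873.4 km
Excess = (11873.4 − 11343.1) / 11343.1 = 530.3 / 11343.1 = 4.68% ≈ 4.7%

4.7%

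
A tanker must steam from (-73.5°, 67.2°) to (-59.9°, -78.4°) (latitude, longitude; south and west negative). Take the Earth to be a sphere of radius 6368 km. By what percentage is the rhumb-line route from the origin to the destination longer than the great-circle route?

Great circle: σ = 0.7785 rad → d_gc = Rσ = 4957.2 km
Rhumb: Δφ = +0.2374, Δλ = -2.5412, Δψ = +0.6176, q = Δφ/Δψ = 0.3843 → d_rh = R√(Δφ²+q²Δλ²) = 6400.5 km
Excess = (6400.5 − 4957.2) / 4957.2 = 1443.3 / 4957.2 = 29.12% ≈ 29.1%

29.1%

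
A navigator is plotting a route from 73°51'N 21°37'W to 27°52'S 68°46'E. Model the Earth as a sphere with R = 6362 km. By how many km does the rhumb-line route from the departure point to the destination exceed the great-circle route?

Great circle: cos σ = sin φ₁ sin φ₂ + cos φ₁ cos φ₂ cos Δλ,  σ = 2.0383 rad → d_gc = 12967.35 km
Rhumb line: Δψ = -2.4596, q = Δφ/Δψ = 0.7218, d_rh = R√(Δφ²+q²Δλ²) = 13417.80 km
Excess = 13417.80 − 12967.35 = 450.45 ≈ 450 km

450 km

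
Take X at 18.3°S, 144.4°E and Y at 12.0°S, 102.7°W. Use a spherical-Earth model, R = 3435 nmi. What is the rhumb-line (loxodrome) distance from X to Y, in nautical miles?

Rhumb course C = atan2(Δλ, Δψ) with Δψ = ln[tan(π/4+φ₂/2)/tan(π/4+φ₁/2)] = +0.1140, Δλ = +1.9705 → C = 86.69°
d = R·|Δφ| / |cos C| = 3435·0.10996 / 0.05775 = 6540 nmi

6540 nmi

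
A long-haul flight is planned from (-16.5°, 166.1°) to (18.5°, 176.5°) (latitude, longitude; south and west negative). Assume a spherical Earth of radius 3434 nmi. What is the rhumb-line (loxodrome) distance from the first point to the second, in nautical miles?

Rhumb course C = atan2(Δλ, Δψ) with Δψ = ln[tan(π/4+φ₂/2)/tan(π/4+φ₁/2)] = +0.6207, Δλ = +0.1815 → C = 16.30°
d = R·|Δφ| / |cos C| = 3434·0.61087 / 0.95980 = 2186 nmi

2186 nmi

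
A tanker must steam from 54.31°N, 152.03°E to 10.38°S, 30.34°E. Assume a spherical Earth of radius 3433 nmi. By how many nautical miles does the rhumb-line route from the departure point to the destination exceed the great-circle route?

Great circle: cos σ = sin φ₁ sin φ₂ + cos φ₁ cos φ₂ cos Δλ,  σ = 2.0351 rad → d_gc = 6986.5 nmi
Rhumb line: Δψ = -1.3156, q = Δφ/Δψ = 0.8582, d_rh = R√(Δφ²+q²Δλ²) = 7360.7 nmi
Excess = 7360.7 − 6986.5 = 374.2 ≈ 374 nmi

374 nmi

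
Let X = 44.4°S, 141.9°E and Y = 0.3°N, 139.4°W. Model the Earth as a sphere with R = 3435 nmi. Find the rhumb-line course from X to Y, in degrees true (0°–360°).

Meridional parts: M(φ₁)=-0.8666, M(φ₂)=+0.0052 → ΔM = +0.8719;  Δλ = +1.3736 rad
tan C = Δλ / ΔM = +1.5754 → C = 57.59°

57.6°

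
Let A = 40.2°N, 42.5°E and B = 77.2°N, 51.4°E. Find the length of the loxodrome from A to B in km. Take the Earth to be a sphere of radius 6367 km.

4136 km

Rhumb course C = atan2(Δλ, Δψ) with Δψ = ln[tan(π/4+φ₂/2)/tan(π/4+φ₁/2)] = +1.4203, Δλ = +0.1553 → C = 6.24°
d = R·|Δφ| / |cos C| = 6367·0.64577 / 0.99407 = 4136 km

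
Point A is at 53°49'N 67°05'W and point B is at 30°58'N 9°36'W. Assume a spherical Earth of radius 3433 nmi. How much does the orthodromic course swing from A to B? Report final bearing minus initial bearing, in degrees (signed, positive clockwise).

+41.3°

Initial bearing θ₁ = atan2(sin Δλ cos φ₂, cos φ₁ sin φ₂ − sin φ₁ cos φ₂ cos Δλ) = 95.39°
Final bearing θ₂ = (initial bearing from the destination back to the start) + 180° = 136.73°
Δθ = θ₂ − θ₁ = +41.3°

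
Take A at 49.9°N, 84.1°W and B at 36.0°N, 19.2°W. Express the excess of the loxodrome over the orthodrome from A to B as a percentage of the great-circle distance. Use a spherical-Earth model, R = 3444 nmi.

Great circle: σ = 0.8357 rad → d_gc = Rσ = 2878.1 nmi
Rhumb: Δφ = -0.2426, Δλ = +1.1327, Δψ = -0.3337, q = Δφ/Δψ = 0.7270 → d_rh = R√(Δφ²+q²Δλ²) = 2956.6 nmi
Excess = (2956.6 − 2878.1) / 2878.1 = 78.5 / 2878.1 = 2.73% ≈ 2.7%

2.7%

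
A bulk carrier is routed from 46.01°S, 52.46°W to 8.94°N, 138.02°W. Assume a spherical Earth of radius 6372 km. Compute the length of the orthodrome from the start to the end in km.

Haversine: a = sin²(Δφ/2)+cos φ₁ cos φ₂ sin²(Δλ/2) = 0.52935;  σ = 2·atan2(√a,√(1−a))
σ = 93.365° → d = Rσ = 6372·1.62952 = 10383 km

10383 km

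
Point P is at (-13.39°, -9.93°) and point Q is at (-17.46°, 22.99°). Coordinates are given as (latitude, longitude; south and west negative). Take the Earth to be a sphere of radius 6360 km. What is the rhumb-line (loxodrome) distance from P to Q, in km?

3551 km

Δψ = ln[tan(π/4+φ₂/2)/tan(π/4+φ₁/2)] = -0.0737;  Δφ = -0.0710 rad,  Δλ = +0.5746 rad
q = Δφ/Δψ = 0.9637
d = R·√(Δφ² + q²Δλ²) = 6360·0.55827 = 3551 km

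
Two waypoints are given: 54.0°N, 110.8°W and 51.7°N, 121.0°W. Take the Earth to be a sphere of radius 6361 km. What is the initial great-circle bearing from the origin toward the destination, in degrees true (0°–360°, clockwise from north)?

N = sin Δλ·cos φ₂ = -0.1098;  D = cos φ₁ sin φ₂ − sin φ₁ cos φ₂ cos Δλ = -0.0322
initial course = atan2(N, D) = 253.65°

253.6°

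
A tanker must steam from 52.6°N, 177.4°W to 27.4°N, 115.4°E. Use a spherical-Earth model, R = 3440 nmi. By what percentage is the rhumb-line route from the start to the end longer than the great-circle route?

2.7%

Great circle: σ = 0.9587 rad → d_gc = Rσ = 3298.1 nmi
Rhumb: Δφ = -0.4398, Δλ = -1.1729, Δψ = -0.5857, q = Δφ/Δψ = 0.7509 → d_rh = R√(Δφ²+q²Δλ²) = 3386.4 nmi
Excess = (3386.4 − 3298.1) / 3298.1 = 88.3 / 3298.1 = 2.68% ≈ 2.7%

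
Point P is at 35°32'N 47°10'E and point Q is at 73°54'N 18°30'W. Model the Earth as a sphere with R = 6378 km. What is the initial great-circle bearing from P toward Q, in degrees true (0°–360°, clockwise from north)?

340.5°

θ = atan2( sin Δλ·cos φ₂ ,  cos φ₁ sin φ₂ − sin φ₁ cos φ₂ cos Δλ )
  = atan2(-0.2527, +0.7155) = 340.55°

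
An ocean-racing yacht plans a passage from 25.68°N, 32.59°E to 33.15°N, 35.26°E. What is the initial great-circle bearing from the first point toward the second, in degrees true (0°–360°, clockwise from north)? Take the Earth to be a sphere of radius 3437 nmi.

16.7°

θ = atan2( sin Δλ·cos φ₂ ,  cos φ₁ sin φ₂ − sin φ₁ cos φ₂ cos Δλ )
  = atan2(+0.0390, +0.1304) = 16.65°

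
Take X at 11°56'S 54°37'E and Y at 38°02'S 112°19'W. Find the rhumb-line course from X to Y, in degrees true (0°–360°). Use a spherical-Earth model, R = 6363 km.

Meridional parts: M(φ₁)=-0.2098, M(φ₂)=-0.7187 → ΔM = -0.5089;  Δλ = -2.9135 rad
tan C = Δλ / ΔM = +5.7248 → C = 260.09°

260.1°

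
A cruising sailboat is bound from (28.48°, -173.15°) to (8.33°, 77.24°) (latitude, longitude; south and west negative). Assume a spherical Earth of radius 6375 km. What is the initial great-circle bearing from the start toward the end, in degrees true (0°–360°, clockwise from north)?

287.0°

θ = atan2( sin Δλ·cos φ₂ ,  cos φ₁ sin φ₂ − sin φ₁ cos φ₂ cos Δλ )
  = atan2(-0.9321, +0.2857) = 287.04°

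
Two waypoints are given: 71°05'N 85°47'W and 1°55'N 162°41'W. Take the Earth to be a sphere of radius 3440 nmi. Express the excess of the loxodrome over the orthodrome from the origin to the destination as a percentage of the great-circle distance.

Great circle: σ = 1.4655 rad → d_gc = Rσ = 5041.4 nmi
Rhumb: Δφ = -1.2072, Δλ = -1.3422, Δψ = -1.7587, q = Δφ/Δψ = 0.6864 → d_rh = R√(Δφ²+q²Δλ²) = 5223.8 nmi
Excess = (5223.8 − 5041.4) / 5041.4 = 182.4 / 5041.4 = 3.62% ≈ 3.6%

3.6%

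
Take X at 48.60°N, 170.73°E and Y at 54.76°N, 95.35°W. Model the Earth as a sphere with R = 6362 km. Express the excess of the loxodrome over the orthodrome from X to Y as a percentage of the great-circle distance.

8.1%

Great circle: σ = 0.9440 rad → d_gc = Rσ = 6005.7 km
Rhumb: Δφ = +0.1075, Δλ = +1.6392, Δψ = +0.1737, q = Δφ/Δψ = 0.6188 → d_rh = R√(Δφ²+q²Δλ²) = 6489.4 km
Excess = (6489.4 − 6005.7) / 6005.7 = 483.7 / 6005.7 = 8.054% ≈ 8.1%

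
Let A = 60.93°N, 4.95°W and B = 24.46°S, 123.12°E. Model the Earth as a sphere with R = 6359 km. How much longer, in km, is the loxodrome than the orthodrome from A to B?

799 km

Great circle: cos σ = sin φ₁ sin φ₂ + cos φ₁ cos φ₂ cos Δλ,  σ = 2.2583 rad → d_gc = 14360.5 km
Rhumb line: Δψ = -1.7904, q = Δφ/Δψ = 0.8324, d_rh = R√(Δφ²+q²Δλ²) = 15159.4 km
Excess = 15159.4 − 14360.5 = 798.9 ≈ 799 km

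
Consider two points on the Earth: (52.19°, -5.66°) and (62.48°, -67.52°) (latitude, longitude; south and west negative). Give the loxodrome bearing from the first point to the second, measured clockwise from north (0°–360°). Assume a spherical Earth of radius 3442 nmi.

Δψ = ln[tan(π/4+φ₂/2)/tan(π/4+φ₁/2)] = +0.3354
Δλ = -1.0797 rad (taken the short way round)
course = atan2(Δλ, Δψ) = 287.26°

287.3°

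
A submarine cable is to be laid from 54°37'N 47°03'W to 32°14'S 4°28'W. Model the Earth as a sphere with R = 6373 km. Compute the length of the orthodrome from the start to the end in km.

10484 km

Haversine: a = sin²(Δφ/2)+cos φ₁ cos φ₂ sin²(Δλ/2) = 0.53711;  σ = 2·atan2(√a,√(1−a))
σ = 94.256° → d = Rσ = 6373·1.64508 = 10484 km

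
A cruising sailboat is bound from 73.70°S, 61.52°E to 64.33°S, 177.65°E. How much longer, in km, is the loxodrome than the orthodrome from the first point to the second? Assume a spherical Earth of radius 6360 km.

Great circle: cos σ = sin φ₁ sin φ₂ + cos φ₁ cos φ₂ cos Δλ,  σ = 0.6240 rad → d_gc = 3968.8 km
Rhumb line: Δψ = +0.4643, q = Δφ/Δψ = 0.3522, d_rh = R√(Δφ²+q²Δλ²) = 4658.0 km
Excess = 4658.0 − 3968.8 = 689.2 ≈ 689 km

689 km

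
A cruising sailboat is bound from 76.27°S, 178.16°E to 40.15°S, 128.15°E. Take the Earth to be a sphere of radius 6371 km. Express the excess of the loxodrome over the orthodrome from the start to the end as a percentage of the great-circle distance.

Great circle: σ = 0.7333 rad → d_gc = Rσ = 4672.0 km
Rhumb: Δφ = +0.6304, Δλ = -0.8728, Δψ = +1.3507, q = Δφ/Δψ = 0.4667 → d_rh = R√(Δφ²+q²Δλ²) = 4782.0 km
Excess = (4782.0 − 4672.0) / 4672.0 = 110.0 / 4672.0 = 2.354% ≈ 2.4%

2.4%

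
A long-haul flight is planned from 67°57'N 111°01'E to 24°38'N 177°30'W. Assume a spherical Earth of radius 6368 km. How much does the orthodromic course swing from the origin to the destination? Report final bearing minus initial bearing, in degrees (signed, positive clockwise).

Initial bearing θ₁ = atan2(sin Δλ cos φ₂, cos φ₁ sin φ₂ − sin φ₁ cos φ₂ cos Δλ) = 97.34°
Final bearing θ₂ = (initial bearing from the destination back to the start) + 180° = 155.82°
Δθ = θ₂ − θ₁ = +58.5°

+58.5°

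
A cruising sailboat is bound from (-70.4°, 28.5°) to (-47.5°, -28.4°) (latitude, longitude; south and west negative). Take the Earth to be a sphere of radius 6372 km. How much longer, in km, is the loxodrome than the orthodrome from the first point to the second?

123 km

Great circle: cos σ = sin φ₁ sin φ₂ + cos φ₁ cos φ₂ cos Δλ,  σ = 0.6123 rad → d_gc = 3901.7 km
Rhumb line: Δψ = +0.8115, q = Δφ/Δψ = 0.4925, d_rh = R√(Δφ²+q²Δλ²) = 4024.8 km
Excess = 4024.8 − 3901.7 = 123.1 ≈ 123 km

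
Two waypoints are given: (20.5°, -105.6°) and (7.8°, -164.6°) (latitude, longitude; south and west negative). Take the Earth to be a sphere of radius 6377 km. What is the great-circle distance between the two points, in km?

6489 km

Haversine: a = sin²(Δφ/2)+cos φ₁ cos φ₂ sin²(Δλ/2) = 0.23726;  σ = 2·atan2(√a,√(1−a))
σ = 58.299° → d = Rσ = 6377·1.01751 = 6489 km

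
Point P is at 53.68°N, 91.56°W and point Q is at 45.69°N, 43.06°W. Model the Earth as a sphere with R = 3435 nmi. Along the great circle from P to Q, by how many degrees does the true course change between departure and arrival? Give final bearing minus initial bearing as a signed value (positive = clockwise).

+38.0°

At departure: θ₁ = atan2(sin Δλ cos φ₂, cos φ₁ sin φ₂ − sin φ₁ cos φ₂ cos Δλ) = 84.44°
At arrival: θ₂ = atan2(sin Δλ cos φ₁, −cos φ₂ sin φ₁ + sin φ₂ cos φ₁ cos Δλ) = 122.44°
Δθ = θ₂ − θ₁ = +38.0°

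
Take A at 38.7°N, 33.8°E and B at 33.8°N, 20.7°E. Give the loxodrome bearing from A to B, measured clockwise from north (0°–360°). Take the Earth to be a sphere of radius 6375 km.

245.1°

Meridional parts: M(φ₁)=+0.7336, M(φ₂)=+0.6275 → ΔM = -0.1061;  Δλ = -0.2286 rad
tan C = Δλ / ΔM = +2.1546 → C = 245.10°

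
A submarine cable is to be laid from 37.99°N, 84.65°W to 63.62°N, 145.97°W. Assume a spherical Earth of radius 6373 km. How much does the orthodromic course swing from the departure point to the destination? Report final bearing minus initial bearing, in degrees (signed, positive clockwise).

-50.5°

At departure: θ₁ = atan2(sin Δλ cos φ₂, cos φ₁ sin φ₂ − sin φ₁ cos φ₂ cos Δλ) = 325.86°
At arrival: θ₂ = atan2(sin Δλ cos φ₁, −cos φ₂ sin φ₁ + sin φ₂ cos φ₁ cos Δλ) = 275.40°
Δθ = θ₂ − θ₁ = -50.5°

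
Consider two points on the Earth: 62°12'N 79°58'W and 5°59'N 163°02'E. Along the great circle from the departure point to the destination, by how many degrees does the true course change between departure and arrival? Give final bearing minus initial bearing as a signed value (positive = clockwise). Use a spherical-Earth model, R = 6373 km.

-92.1°

Initial bearing θ₁ = atan2(sin Δλ cos φ₂, cos φ₁ sin φ₂ − sin φ₁ cos φ₂ cos Δλ) = 296.82°
Final bearing θ₂ = (initial bearing from the destination back to the start) + 180° = 204.74°
Δθ = θ₂ − θ₁ = -92.1°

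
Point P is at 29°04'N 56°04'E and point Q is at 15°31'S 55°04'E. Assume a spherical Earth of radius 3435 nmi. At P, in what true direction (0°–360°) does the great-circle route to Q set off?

θ = atan2( sin Δλ·cos φ₂ ,  cos φ₁ sin φ₂ − sin φ₁ cos φ₂ cos Δλ )
  = atan2(-0.0168, -0.7019) = 181.37°

181.4°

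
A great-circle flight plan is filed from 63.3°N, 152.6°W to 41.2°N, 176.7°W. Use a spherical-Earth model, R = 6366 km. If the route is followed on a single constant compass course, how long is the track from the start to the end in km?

2928 km

Rhumb course C = atan2(Δλ, Δψ) with Δψ = ln[tan(π/4+φ₂/2)/tan(π/4+φ₁/2)] = -0.6479, Δλ = -0.4206 → C = 212.99°
d = R·|Δφ| / |cos C| = 6366·0.38572 / 0.83874 = 2928 km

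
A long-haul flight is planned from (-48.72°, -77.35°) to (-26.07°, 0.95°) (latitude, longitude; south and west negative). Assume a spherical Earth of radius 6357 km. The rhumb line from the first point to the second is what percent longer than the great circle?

Great circle: σ = 1.1035 rad → d_gc = Rσ = 7015.2 km
Rhumb: Δφ = +0.3953, Δλ = +1.3666, Δψ = +0.5048, q = Δφ/Δψ = 0.7831 → d_rh = R√(Δφ²+q²Δλ²) = 7252.5 km
Excess = (7252.5 − 7015.2) / 7015.2 = 237.3 / 7015.2 = 3.38% ≈ 3.4%

3.4%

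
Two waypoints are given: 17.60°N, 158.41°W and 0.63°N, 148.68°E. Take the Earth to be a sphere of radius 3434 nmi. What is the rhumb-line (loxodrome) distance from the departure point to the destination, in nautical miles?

3281 nmi

Δψ = ln[tan(π/4+φ₂/2)/tan(π/4+φ₁/2)] = -0.3011;  Δφ = -0.2962 rad,  Δλ = -0.9235 rad
q = Δφ/Δψ = 0.9836
d = R·√(Δφ² + q²Δλ²) = 3434·0.95535 = 3281 nmi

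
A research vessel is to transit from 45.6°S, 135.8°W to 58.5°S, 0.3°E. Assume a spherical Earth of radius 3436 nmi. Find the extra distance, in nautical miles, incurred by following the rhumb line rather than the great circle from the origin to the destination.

Great circle: cos σ = sin φ₁ sin φ₂ + cos φ₁ cos φ₂ cos Δλ,  σ = 1.2177 rad → d_gc = 4184.1 nmi
Rhumb line: Δψ = -0.3695, q = Δφ/Δψ = 0.6094, d_rh = R√(Δφ²+q²Δλ²) = 5033.3 nmi
Excess = 5033.3 − 4184.1 = 849.2 ≈ 849 nmi

849 nmi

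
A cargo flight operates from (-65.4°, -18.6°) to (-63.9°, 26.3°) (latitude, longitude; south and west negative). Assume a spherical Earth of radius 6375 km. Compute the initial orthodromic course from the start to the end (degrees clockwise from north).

106.2°

θ = atan2( sin Δλ·cos φ₂ ,  cos φ₁ sin φ₂ − sin φ₁ cos φ₂ cos Δλ )
  = atan2(+0.3105, -0.0905) = 106.25°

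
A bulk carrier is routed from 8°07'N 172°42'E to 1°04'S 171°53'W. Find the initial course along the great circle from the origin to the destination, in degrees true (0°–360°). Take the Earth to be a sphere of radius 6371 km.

120.2°

N = sin Δλ·cos φ₂ = +0.2658;  D = cos φ₁ sin φ₂ − sin φ₁ cos φ₂ cos Δλ = -0.1545
initial course = atan2(N, D) = 120.17°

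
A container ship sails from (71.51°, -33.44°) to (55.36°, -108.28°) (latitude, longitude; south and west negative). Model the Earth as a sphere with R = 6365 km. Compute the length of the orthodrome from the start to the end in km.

cos σ = sin φ₁ sin φ₂ + cos φ₁ cos φ₂ cos Δλ
      = sin(71.51°)sin(55.36°) + cos(71.51°)cos(55.36°)cos(-74.84°) = 0.8274
σ = 34.166° → d = Rσ = 6365·0.59631 = 3796 km

3796 km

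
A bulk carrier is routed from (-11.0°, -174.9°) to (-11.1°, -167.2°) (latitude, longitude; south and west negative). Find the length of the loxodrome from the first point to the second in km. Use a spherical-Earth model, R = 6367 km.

840 km

Δψ = ln[tan(π/4+φ₂/2)/tan(π/4+φ₁/2)] = -0.0018;  Δφ = -0.0017 rad,  Δλ = +0.1344 rad
q = Δφ/Δψ = 0.9815
d = R·√(Δφ² + q²Δλ²) = 6367·0.13191 = 840 km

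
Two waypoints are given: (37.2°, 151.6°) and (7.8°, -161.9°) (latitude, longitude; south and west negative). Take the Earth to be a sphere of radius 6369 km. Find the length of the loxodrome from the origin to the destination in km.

5728 km

Δψ = ln[tan(π/4+φ₂/2)/tan(π/4+φ₁/2)] = -0.5638;  Δφ = -0.5131 rad,  Δλ = +0.8116 rad
q = Δφ/Δψ = 0.9101
d = R·√(Δφ² + q²Δλ²) = 6369·0.89937 = 5728 km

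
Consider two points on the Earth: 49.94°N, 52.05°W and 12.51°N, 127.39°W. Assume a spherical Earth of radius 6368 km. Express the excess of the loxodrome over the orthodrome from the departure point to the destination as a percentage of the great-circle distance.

Great circle: σ = 1.2400 rad → d_gc = Rσ = 7896.3 km
Rhumb: Δφ = -0.6533, Δλ = -1.3149, Δψ = -0.7890, q = Δφ/Δψ = 0.8280 → d_rh = R√(Δφ²+q²Δλ²) = 8085.7 km
Excess = (8085.7 − 7896.3) / 7896.3 = 189.4 / 7896.3 = 2.40% ≈ 2.4%

2.4%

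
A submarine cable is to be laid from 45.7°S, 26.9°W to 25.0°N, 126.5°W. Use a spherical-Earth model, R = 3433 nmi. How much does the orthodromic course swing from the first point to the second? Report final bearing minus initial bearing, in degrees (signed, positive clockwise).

+29.2°

Initial bearing θ₁ = atan2(sin Δλ cos φ₂, cos φ₁ sin φ₂ − sin φ₁ cos φ₂ cos Δλ) = 281.82°
Final bearing θ₂ = (initial bearing from the destination back to the start) + 180° = 311.04°
Δθ = θ₂ − θ₁ = +29.2°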